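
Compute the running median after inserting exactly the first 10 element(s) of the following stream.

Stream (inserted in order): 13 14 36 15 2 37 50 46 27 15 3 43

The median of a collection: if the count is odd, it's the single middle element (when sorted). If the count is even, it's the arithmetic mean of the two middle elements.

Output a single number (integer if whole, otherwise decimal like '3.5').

Answer: 21

Derivation:
Step 1: insert 13 -> lo=[13] (size 1, max 13) hi=[] (size 0) -> median=13
Step 2: insert 14 -> lo=[13] (size 1, max 13) hi=[14] (size 1, min 14) -> median=13.5
Step 3: insert 36 -> lo=[13, 14] (size 2, max 14) hi=[36] (size 1, min 36) -> median=14
Step 4: insert 15 -> lo=[13, 14] (size 2, max 14) hi=[15, 36] (size 2, min 15) -> median=14.5
Step 5: insert 2 -> lo=[2, 13, 14] (size 3, max 14) hi=[15, 36] (size 2, min 15) -> median=14
Step 6: insert 37 -> lo=[2, 13, 14] (size 3, max 14) hi=[15, 36, 37] (size 3, min 15) -> median=14.5
Step 7: insert 50 -> lo=[2, 13, 14, 15] (size 4, max 15) hi=[36, 37, 50] (size 3, min 36) -> median=15
Step 8: insert 46 -> lo=[2, 13, 14, 15] (size 4, max 15) hi=[36, 37, 46, 50] (size 4, min 36) -> median=25.5
Step 9: insert 27 -> lo=[2, 13, 14, 15, 27] (size 5, max 27) hi=[36, 37, 46, 50] (size 4, min 36) -> median=27
Step 10: insert 15 -> lo=[2, 13, 14, 15, 15] (size 5, max 15) hi=[27, 36, 37, 46, 50] (size 5, min 27) -> median=21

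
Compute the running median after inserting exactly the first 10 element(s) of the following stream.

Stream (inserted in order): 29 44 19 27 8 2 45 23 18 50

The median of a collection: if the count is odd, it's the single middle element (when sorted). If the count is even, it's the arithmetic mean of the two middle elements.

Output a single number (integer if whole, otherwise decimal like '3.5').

Answer: 25

Derivation:
Step 1: insert 29 -> lo=[29] (size 1, max 29) hi=[] (size 0) -> median=29
Step 2: insert 44 -> lo=[29] (size 1, max 29) hi=[44] (size 1, min 44) -> median=36.5
Step 3: insert 19 -> lo=[19, 29] (size 2, max 29) hi=[44] (size 1, min 44) -> median=29
Step 4: insert 27 -> lo=[19, 27] (size 2, max 27) hi=[29, 44] (size 2, min 29) -> median=28
Step 5: insert 8 -> lo=[8, 19, 27] (size 3, max 27) hi=[29, 44] (size 2, min 29) -> median=27
Step 6: insert 2 -> lo=[2, 8, 19] (size 3, max 19) hi=[27, 29, 44] (size 3, min 27) -> median=23
Step 7: insert 45 -> lo=[2, 8, 19, 27] (size 4, max 27) hi=[29, 44, 45] (size 3, min 29) -> median=27
Step 8: insert 23 -> lo=[2, 8, 19, 23] (size 4, max 23) hi=[27, 29, 44, 45] (size 4, min 27) -> median=25
Step 9: insert 18 -> lo=[2, 8, 18, 19, 23] (size 5, max 23) hi=[27, 29, 44, 45] (size 4, min 27) -> median=23
Step 10: insert 50 -> lo=[2, 8, 18, 19, 23] (size 5, max 23) hi=[27, 29, 44, 45, 50] (size 5, min 27) -> median=25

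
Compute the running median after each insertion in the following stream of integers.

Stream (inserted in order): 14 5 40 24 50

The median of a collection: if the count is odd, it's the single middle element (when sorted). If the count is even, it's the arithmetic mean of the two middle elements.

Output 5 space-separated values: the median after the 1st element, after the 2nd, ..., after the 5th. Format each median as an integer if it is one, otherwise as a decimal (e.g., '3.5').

Step 1: insert 14 -> lo=[14] (size 1, max 14) hi=[] (size 0) -> median=14
Step 2: insert 5 -> lo=[5] (size 1, max 5) hi=[14] (size 1, min 14) -> median=9.5
Step 3: insert 40 -> lo=[5, 14] (size 2, max 14) hi=[40] (size 1, min 40) -> median=14
Step 4: insert 24 -> lo=[5, 14] (size 2, max 14) hi=[24, 40] (size 2, min 24) -> median=19
Step 5: insert 50 -> lo=[5, 14, 24] (size 3, max 24) hi=[40, 50] (size 2, min 40) -> median=24

Answer: 14 9.5 14 19 24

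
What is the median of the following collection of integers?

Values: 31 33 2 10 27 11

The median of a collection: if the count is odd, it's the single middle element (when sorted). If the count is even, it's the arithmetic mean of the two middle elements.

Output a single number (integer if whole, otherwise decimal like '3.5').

Step 1: insert 31 -> lo=[31] (size 1, max 31) hi=[] (size 0) -> median=31
Step 2: insert 33 -> lo=[31] (size 1, max 31) hi=[33] (size 1, min 33) -> median=32
Step 3: insert 2 -> lo=[2, 31] (size 2, max 31) hi=[33] (size 1, min 33) -> median=31
Step 4: insert 10 -> lo=[2, 10] (size 2, max 10) hi=[31, 33] (size 2, min 31) -> median=20.5
Step 5: insert 27 -> lo=[2, 10, 27] (size 3, max 27) hi=[31, 33] (size 2, min 31) -> median=27
Step 6: insert 11 -> lo=[2, 10, 11] (size 3, max 11) hi=[27, 31, 33] (size 3, min 27) -> median=19

Answer: 19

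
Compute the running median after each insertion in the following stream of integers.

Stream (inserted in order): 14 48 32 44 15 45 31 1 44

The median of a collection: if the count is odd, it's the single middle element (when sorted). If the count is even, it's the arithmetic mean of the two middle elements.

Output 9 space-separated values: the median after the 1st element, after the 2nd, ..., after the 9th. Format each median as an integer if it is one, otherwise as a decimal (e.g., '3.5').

Answer: 14 31 32 38 32 38 32 31.5 32

Derivation:
Step 1: insert 14 -> lo=[14] (size 1, max 14) hi=[] (size 0) -> median=14
Step 2: insert 48 -> lo=[14] (size 1, max 14) hi=[48] (size 1, min 48) -> median=31
Step 3: insert 32 -> lo=[14, 32] (size 2, max 32) hi=[48] (size 1, min 48) -> median=32
Step 4: insert 44 -> lo=[14, 32] (size 2, max 32) hi=[44, 48] (size 2, min 44) -> median=38
Step 5: insert 15 -> lo=[14, 15, 32] (size 3, max 32) hi=[44, 48] (size 2, min 44) -> median=32
Step 6: insert 45 -> lo=[14, 15, 32] (size 3, max 32) hi=[44, 45, 48] (size 3, min 44) -> median=38
Step 7: insert 31 -> lo=[14, 15, 31, 32] (size 4, max 32) hi=[44, 45, 48] (size 3, min 44) -> median=32
Step 8: insert 1 -> lo=[1, 14, 15, 31] (size 4, max 31) hi=[32, 44, 45, 48] (size 4, min 32) -> median=31.5
Step 9: insert 44 -> lo=[1, 14, 15, 31, 32] (size 5, max 32) hi=[44, 44, 45, 48] (size 4, min 44) -> median=32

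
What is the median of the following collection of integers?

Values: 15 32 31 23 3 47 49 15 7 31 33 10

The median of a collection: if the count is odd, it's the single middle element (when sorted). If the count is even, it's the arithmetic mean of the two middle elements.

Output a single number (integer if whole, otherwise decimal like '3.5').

Answer: 27

Derivation:
Step 1: insert 15 -> lo=[15] (size 1, max 15) hi=[] (size 0) -> median=15
Step 2: insert 32 -> lo=[15] (size 1, max 15) hi=[32] (size 1, min 32) -> median=23.5
Step 3: insert 31 -> lo=[15, 31] (size 2, max 31) hi=[32] (size 1, min 32) -> median=31
Step 4: insert 23 -> lo=[15, 23] (size 2, max 23) hi=[31, 32] (size 2, min 31) -> median=27
Step 5: insert 3 -> lo=[3, 15, 23] (size 3, max 23) hi=[31, 32] (size 2, min 31) -> median=23
Step 6: insert 47 -> lo=[3, 15, 23] (size 3, max 23) hi=[31, 32, 47] (size 3, min 31) -> median=27
Step 7: insert 49 -> lo=[3, 15, 23, 31] (size 4, max 31) hi=[32, 47, 49] (size 3, min 32) -> median=31
Step 8: insert 15 -> lo=[3, 15, 15, 23] (size 4, max 23) hi=[31, 32, 47, 49] (size 4, min 31) -> median=27
Step 9: insert 7 -> lo=[3, 7, 15, 15, 23] (size 5, max 23) hi=[31, 32, 47, 49] (size 4, min 31) -> median=23
Step 10: insert 31 -> lo=[3, 7, 15, 15, 23] (size 5, max 23) hi=[31, 31, 32, 47, 49] (size 5, min 31) -> median=27
Step 11: insert 33 -> lo=[3, 7, 15, 15, 23, 31] (size 6, max 31) hi=[31, 32, 33, 47, 49] (size 5, min 31) -> median=31
Step 12: insert 10 -> lo=[3, 7, 10, 15, 15, 23] (size 6, max 23) hi=[31, 31, 32, 33, 47, 49] (size 6, min 31) -> median=27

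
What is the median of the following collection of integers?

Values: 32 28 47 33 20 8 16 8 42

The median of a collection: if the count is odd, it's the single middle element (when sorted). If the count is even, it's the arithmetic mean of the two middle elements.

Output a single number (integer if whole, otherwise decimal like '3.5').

Step 1: insert 32 -> lo=[32] (size 1, max 32) hi=[] (size 0) -> median=32
Step 2: insert 28 -> lo=[28] (size 1, max 28) hi=[32] (size 1, min 32) -> median=30
Step 3: insert 47 -> lo=[28, 32] (size 2, max 32) hi=[47] (size 1, min 47) -> median=32
Step 4: insert 33 -> lo=[28, 32] (size 2, max 32) hi=[33, 47] (size 2, min 33) -> median=32.5
Step 5: insert 20 -> lo=[20, 28, 32] (size 3, max 32) hi=[33, 47] (size 2, min 33) -> median=32
Step 6: insert 8 -> lo=[8, 20, 28] (size 3, max 28) hi=[32, 33, 47] (size 3, min 32) -> median=30
Step 7: insert 16 -> lo=[8, 16, 20, 28] (size 4, max 28) hi=[32, 33, 47] (size 3, min 32) -> median=28
Step 8: insert 8 -> lo=[8, 8, 16, 20] (size 4, max 20) hi=[28, 32, 33, 47] (size 4, min 28) -> median=24
Step 9: insert 42 -> lo=[8, 8, 16, 20, 28] (size 5, max 28) hi=[32, 33, 42, 47] (size 4, min 32) -> median=28

Answer: 28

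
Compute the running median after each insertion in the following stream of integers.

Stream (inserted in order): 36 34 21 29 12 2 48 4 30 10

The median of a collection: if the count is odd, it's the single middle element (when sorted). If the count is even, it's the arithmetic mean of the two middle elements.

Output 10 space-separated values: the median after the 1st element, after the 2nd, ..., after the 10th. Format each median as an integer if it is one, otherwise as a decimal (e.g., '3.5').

Step 1: insert 36 -> lo=[36] (size 1, max 36) hi=[] (size 0) -> median=36
Step 2: insert 34 -> lo=[34] (size 1, max 34) hi=[36] (size 1, min 36) -> median=35
Step 3: insert 21 -> lo=[21, 34] (size 2, max 34) hi=[36] (size 1, min 36) -> median=34
Step 4: insert 29 -> lo=[21, 29] (size 2, max 29) hi=[34, 36] (size 2, min 34) -> median=31.5
Step 5: insert 12 -> lo=[12, 21, 29] (size 3, max 29) hi=[34, 36] (size 2, min 34) -> median=29
Step 6: insert 2 -> lo=[2, 12, 21] (size 3, max 21) hi=[29, 34, 36] (size 3, min 29) -> median=25
Step 7: insert 48 -> lo=[2, 12, 21, 29] (size 4, max 29) hi=[34, 36, 48] (size 3, min 34) -> median=29
Step 8: insert 4 -> lo=[2, 4, 12, 21] (size 4, max 21) hi=[29, 34, 36, 48] (size 4, min 29) -> median=25
Step 9: insert 30 -> lo=[2, 4, 12, 21, 29] (size 5, max 29) hi=[30, 34, 36, 48] (size 4, min 30) -> median=29
Step 10: insert 10 -> lo=[2, 4, 10, 12, 21] (size 5, max 21) hi=[29, 30, 34, 36, 48] (size 5, min 29) -> median=25

Answer: 36 35 34 31.5 29 25 29 25 29 25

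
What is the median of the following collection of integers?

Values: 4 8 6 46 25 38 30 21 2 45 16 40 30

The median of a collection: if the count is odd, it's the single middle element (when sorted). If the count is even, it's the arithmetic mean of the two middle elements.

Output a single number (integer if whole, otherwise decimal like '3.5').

Answer: 25

Derivation:
Step 1: insert 4 -> lo=[4] (size 1, max 4) hi=[] (size 0) -> median=4
Step 2: insert 8 -> lo=[4] (size 1, max 4) hi=[8] (size 1, min 8) -> median=6
Step 3: insert 6 -> lo=[4, 6] (size 2, max 6) hi=[8] (size 1, min 8) -> median=6
Step 4: insert 46 -> lo=[4, 6] (size 2, max 6) hi=[8, 46] (size 2, min 8) -> median=7
Step 5: insert 25 -> lo=[4, 6, 8] (size 3, max 8) hi=[25, 46] (size 2, min 25) -> median=8
Step 6: insert 38 -> lo=[4, 6, 8] (size 3, max 8) hi=[25, 38, 46] (size 3, min 25) -> median=16.5
Step 7: insert 30 -> lo=[4, 6, 8, 25] (size 4, max 25) hi=[30, 38, 46] (size 3, min 30) -> median=25
Step 8: insert 21 -> lo=[4, 6, 8, 21] (size 4, max 21) hi=[25, 30, 38, 46] (size 4, min 25) -> median=23
Step 9: insert 2 -> lo=[2, 4, 6, 8, 21] (size 5, max 21) hi=[25, 30, 38, 46] (size 4, min 25) -> median=21
Step 10: insert 45 -> lo=[2, 4, 6, 8, 21] (size 5, max 21) hi=[25, 30, 38, 45, 46] (size 5, min 25) -> median=23
Step 11: insert 16 -> lo=[2, 4, 6, 8, 16, 21] (size 6, max 21) hi=[25, 30, 38, 45, 46] (size 5, min 25) -> median=21
Step 12: insert 40 -> lo=[2, 4, 6, 8, 16, 21] (size 6, max 21) hi=[25, 30, 38, 40, 45, 46] (size 6, min 25) -> median=23
Step 13: insert 30 -> lo=[2, 4, 6, 8, 16, 21, 25] (size 7, max 25) hi=[30, 30, 38, 40, 45, 46] (size 6, min 30) -> median=25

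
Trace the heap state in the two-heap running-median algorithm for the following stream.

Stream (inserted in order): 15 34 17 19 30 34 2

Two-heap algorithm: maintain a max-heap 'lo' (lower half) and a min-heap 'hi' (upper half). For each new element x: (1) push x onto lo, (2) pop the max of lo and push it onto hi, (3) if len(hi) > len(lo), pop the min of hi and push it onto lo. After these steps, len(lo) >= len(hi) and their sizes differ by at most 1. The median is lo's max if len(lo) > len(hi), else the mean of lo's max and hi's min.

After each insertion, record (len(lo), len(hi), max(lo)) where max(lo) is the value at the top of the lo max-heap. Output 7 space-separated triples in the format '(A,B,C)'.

Step 1: insert 15 -> lo=[15] hi=[] -> (len(lo)=1, len(hi)=0, max(lo)=15)
Step 2: insert 34 -> lo=[15] hi=[34] -> (len(lo)=1, len(hi)=1, max(lo)=15)
Step 3: insert 17 -> lo=[15, 17] hi=[34] -> (len(lo)=2, len(hi)=1, max(lo)=17)
Step 4: insert 19 -> lo=[15, 17] hi=[19, 34] -> (len(lo)=2, len(hi)=2, max(lo)=17)
Step 5: insert 30 -> lo=[15, 17, 19] hi=[30, 34] -> (len(lo)=3, len(hi)=2, max(lo)=19)
Step 6: insert 34 -> lo=[15, 17, 19] hi=[30, 34, 34] -> (len(lo)=3, len(hi)=3, max(lo)=19)
Step 7: insert 2 -> lo=[2, 15, 17, 19] hi=[30, 34, 34] -> (len(lo)=4, len(hi)=3, max(lo)=19)

Answer: (1,0,15) (1,1,15) (2,1,17) (2,2,17) (3,2,19) (3,3,19) (4,3,19)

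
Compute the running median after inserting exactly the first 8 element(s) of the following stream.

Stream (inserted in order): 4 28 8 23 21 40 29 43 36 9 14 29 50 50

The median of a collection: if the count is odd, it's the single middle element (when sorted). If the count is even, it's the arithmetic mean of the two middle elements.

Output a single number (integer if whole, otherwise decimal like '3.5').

Answer: 25.5

Derivation:
Step 1: insert 4 -> lo=[4] (size 1, max 4) hi=[] (size 0) -> median=4
Step 2: insert 28 -> lo=[4] (size 1, max 4) hi=[28] (size 1, min 28) -> median=16
Step 3: insert 8 -> lo=[4, 8] (size 2, max 8) hi=[28] (size 1, min 28) -> median=8
Step 4: insert 23 -> lo=[4, 8] (size 2, max 8) hi=[23, 28] (size 2, min 23) -> median=15.5
Step 5: insert 21 -> lo=[4, 8, 21] (size 3, max 21) hi=[23, 28] (size 2, min 23) -> median=21
Step 6: insert 40 -> lo=[4, 8, 21] (size 3, max 21) hi=[23, 28, 40] (size 3, min 23) -> median=22
Step 7: insert 29 -> lo=[4, 8, 21, 23] (size 4, max 23) hi=[28, 29, 40] (size 3, min 28) -> median=23
Step 8: insert 43 -> lo=[4, 8, 21, 23] (size 4, max 23) hi=[28, 29, 40, 43] (size 4, min 28) -> median=25.5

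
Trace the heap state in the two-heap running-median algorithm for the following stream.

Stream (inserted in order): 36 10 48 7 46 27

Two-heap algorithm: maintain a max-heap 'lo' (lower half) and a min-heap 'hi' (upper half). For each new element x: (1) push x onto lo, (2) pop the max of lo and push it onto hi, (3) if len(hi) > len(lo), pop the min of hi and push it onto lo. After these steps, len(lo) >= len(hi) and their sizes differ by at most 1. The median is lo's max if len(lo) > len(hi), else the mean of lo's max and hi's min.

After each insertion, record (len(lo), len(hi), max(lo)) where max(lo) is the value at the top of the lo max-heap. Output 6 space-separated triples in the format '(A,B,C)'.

Step 1: insert 36 -> lo=[36] hi=[] -> (len(lo)=1, len(hi)=0, max(lo)=36)
Step 2: insert 10 -> lo=[10] hi=[36] -> (len(lo)=1, len(hi)=1, max(lo)=10)
Step 3: insert 48 -> lo=[10, 36] hi=[48] -> (len(lo)=2, len(hi)=1, max(lo)=36)
Step 4: insert 7 -> lo=[7, 10] hi=[36, 48] -> (len(lo)=2, len(hi)=2, max(lo)=10)
Step 5: insert 46 -> lo=[7, 10, 36] hi=[46, 48] -> (len(lo)=3, len(hi)=2, max(lo)=36)
Step 6: insert 27 -> lo=[7, 10, 27] hi=[36, 46, 48] -> (len(lo)=3, len(hi)=3, max(lo)=27)

Answer: (1,0,36) (1,1,10) (2,1,36) (2,2,10) (3,2,36) (3,3,27)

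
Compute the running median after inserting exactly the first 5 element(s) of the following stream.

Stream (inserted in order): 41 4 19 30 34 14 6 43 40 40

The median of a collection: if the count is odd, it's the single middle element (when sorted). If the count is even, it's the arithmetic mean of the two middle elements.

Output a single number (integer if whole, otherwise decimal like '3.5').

Step 1: insert 41 -> lo=[41] (size 1, max 41) hi=[] (size 0) -> median=41
Step 2: insert 4 -> lo=[4] (size 1, max 4) hi=[41] (size 1, min 41) -> median=22.5
Step 3: insert 19 -> lo=[4, 19] (size 2, max 19) hi=[41] (size 1, min 41) -> median=19
Step 4: insert 30 -> lo=[4, 19] (size 2, max 19) hi=[30, 41] (size 2, min 30) -> median=24.5
Step 5: insert 34 -> lo=[4, 19, 30] (size 3, max 30) hi=[34, 41] (size 2, min 34) -> median=30

Answer: 30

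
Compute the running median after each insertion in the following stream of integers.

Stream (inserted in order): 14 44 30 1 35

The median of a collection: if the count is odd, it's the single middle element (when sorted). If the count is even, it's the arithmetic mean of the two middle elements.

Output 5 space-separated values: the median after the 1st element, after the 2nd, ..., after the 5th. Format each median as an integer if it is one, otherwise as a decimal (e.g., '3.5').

Step 1: insert 14 -> lo=[14] (size 1, max 14) hi=[] (size 0) -> median=14
Step 2: insert 44 -> lo=[14] (size 1, max 14) hi=[44] (size 1, min 44) -> median=29
Step 3: insert 30 -> lo=[14, 30] (size 2, max 30) hi=[44] (size 1, min 44) -> median=30
Step 4: insert 1 -> lo=[1, 14] (size 2, max 14) hi=[30, 44] (size 2, min 30) -> median=22
Step 5: insert 35 -> lo=[1, 14, 30] (size 3, max 30) hi=[35, 44] (size 2, min 35) -> median=30

Answer: 14 29 30 22 30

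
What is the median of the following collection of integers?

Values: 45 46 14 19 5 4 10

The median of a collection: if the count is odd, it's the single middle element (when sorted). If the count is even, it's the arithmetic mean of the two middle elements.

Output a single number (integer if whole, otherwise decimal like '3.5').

Step 1: insert 45 -> lo=[45] (size 1, max 45) hi=[] (size 0) -> median=45
Step 2: insert 46 -> lo=[45] (size 1, max 45) hi=[46] (size 1, min 46) -> median=45.5
Step 3: insert 14 -> lo=[14, 45] (size 2, max 45) hi=[46] (size 1, min 46) -> median=45
Step 4: insert 19 -> lo=[14, 19] (size 2, max 19) hi=[45, 46] (size 2, min 45) -> median=32
Step 5: insert 5 -> lo=[5, 14, 19] (size 3, max 19) hi=[45, 46] (size 2, min 45) -> median=19
Step 6: insert 4 -> lo=[4, 5, 14] (size 3, max 14) hi=[19, 45, 46] (size 3, min 19) -> median=16.5
Step 7: insert 10 -> lo=[4, 5, 10, 14] (size 4, max 14) hi=[19, 45, 46] (size 3, min 19) -> median=14

Answer: 14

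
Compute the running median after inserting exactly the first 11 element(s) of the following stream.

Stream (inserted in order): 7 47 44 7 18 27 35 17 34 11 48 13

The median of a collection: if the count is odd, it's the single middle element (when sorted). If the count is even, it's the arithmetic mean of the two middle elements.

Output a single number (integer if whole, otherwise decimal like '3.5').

Answer: 27

Derivation:
Step 1: insert 7 -> lo=[7] (size 1, max 7) hi=[] (size 0) -> median=7
Step 2: insert 47 -> lo=[7] (size 1, max 7) hi=[47] (size 1, min 47) -> median=27
Step 3: insert 44 -> lo=[7, 44] (size 2, max 44) hi=[47] (size 1, min 47) -> median=44
Step 4: insert 7 -> lo=[7, 7] (size 2, max 7) hi=[44, 47] (size 2, min 44) -> median=25.5
Step 5: insert 18 -> lo=[7, 7, 18] (size 3, max 18) hi=[44, 47] (size 2, min 44) -> median=18
Step 6: insert 27 -> lo=[7, 7, 18] (size 3, max 18) hi=[27, 44, 47] (size 3, min 27) -> median=22.5
Step 7: insert 35 -> lo=[7, 7, 18, 27] (size 4, max 27) hi=[35, 44, 47] (size 3, min 35) -> median=27
Step 8: insert 17 -> lo=[7, 7, 17, 18] (size 4, max 18) hi=[27, 35, 44, 47] (size 4, min 27) -> median=22.5
Step 9: insert 34 -> lo=[7, 7, 17, 18, 27] (size 5, max 27) hi=[34, 35, 44, 47] (size 4, min 34) -> median=27
Step 10: insert 11 -> lo=[7, 7, 11, 17, 18] (size 5, max 18) hi=[27, 34, 35, 44, 47] (size 5, min 27) -> median=22.5
Step 11: insert 48 -> lo=[7, 7, 11, 17, 18, 27] (size 6, max 27) hi=[34, 35, 44, 47, 48] (size 5, min 34) -> median=27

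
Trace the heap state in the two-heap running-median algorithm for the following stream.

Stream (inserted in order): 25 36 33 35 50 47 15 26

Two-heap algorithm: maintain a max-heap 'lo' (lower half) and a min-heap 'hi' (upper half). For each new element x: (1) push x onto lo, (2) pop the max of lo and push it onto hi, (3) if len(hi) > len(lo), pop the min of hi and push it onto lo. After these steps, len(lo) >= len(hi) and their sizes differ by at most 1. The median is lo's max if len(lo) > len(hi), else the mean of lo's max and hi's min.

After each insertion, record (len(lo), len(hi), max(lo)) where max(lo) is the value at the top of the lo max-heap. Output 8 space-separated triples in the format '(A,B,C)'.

Answer: (1,0,25) (1,1,25) (2,1,33) (2,2,33) (3,2,35) (3,3,35) (4,3,35) (4,4,33)

Derivation:
Step 1: insert 25 -> lo=[25] hi=[] -> (len(lo)=1, len(hi)=0, max(lo)=25)
Step 2: insert 36 -> lo=[25] hi=[36] -> (len(lo)=1, len(hi)=1, max(lo)=25)
Step 3: insert 33 -> lo=[25, 33] hi=[36] -> (len(lo)=2, len(hi)=1, max(lo)=33)
Step 4: insert 35 -> lo=[25, 33] hi=[35, 36] -> (len(lo)=2, len(hi)=2, max(lo)=33)
Step 5: insert 50 -> lo=[25, 33, 35] hi=[36, 50] -> (len(lo)=3, len(hi)=2, max(lo)=35)
Step 6: insert 47 -> lo=[25, 33, 35] hi=[36, 47, 50] -> (len(lo)=3, len(hi)=3, max(lo)=35)
Step 7: insert 15 -> lo=[15, 25, 33, 35] hi=[36, 47, 50] -> (len(lo)=4, len(hi)=3, max(lo)=35)
Step 8: insert 26 -> lo=[15, 25, 26, 33] hi=[35, 36, 47, 50] -> (len(lo)=4, len(hi)=4, max(lo)=33)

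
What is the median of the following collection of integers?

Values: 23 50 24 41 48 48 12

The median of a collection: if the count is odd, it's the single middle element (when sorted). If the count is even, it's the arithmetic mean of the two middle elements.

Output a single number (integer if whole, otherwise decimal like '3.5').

Answer: 41

Derivation:
Step 1: insert 23 -> lo=[23] (size 1, max 23) hi=[] (size 0) -> median=23
Step 2: insert 50 -> lo=[23] (size 1, max 23) hi=[50] (size 1, min 50) -> median=36.5
Step 3: insert 24 -> lo=[23, 24] (size 2, max 24) hi=[50] (size 1, min 50) -> median=24
Step 4: insert 41 -> lo=[23, 24] (size 2, max 24) hi=[41, 50] (size 2, min 41) -> median=32.5
Step 5: insert 48 -> lo=[23, 24, 41] (size 3, max 41) hi=[48, 50] (size 2, min 48) -> median=41
Step 6: insert 48 -> lo=[23, 24, 41] (size 3, max 41) hi=[48, 48, 50] (size 3, min 48) -> median=44.5
Step 7: insert 12 -> lo=[12, 23, 24, 41] (size 4, max 41) hi=[48, 48, 50] (size 3, min 48) -> median=41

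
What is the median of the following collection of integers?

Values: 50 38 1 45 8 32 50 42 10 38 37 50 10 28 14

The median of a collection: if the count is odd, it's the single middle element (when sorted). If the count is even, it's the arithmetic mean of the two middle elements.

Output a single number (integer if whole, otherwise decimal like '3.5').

Step 1: insert 50 -> lo=[50] (size 1, max 50) hi=[] (size 0) -> median=50
Step 2: insert 38 -> lo=[38] (size 1, max 38) hi=[50] (size 1, min 50) -> median=44
Step 3: insert 1 -> lo=[1, 38] (size 2, max 38) hi=[50] (size 1, min 50) -> median=38
Step 4: insert 45 -> lo=[1, 38] (size 2, max 38) hi=[45, 50] (size 2, min 45) -> median=41.5
Step 5: insert 8 -> lo=[1, 8, 38] (size 3, max 38) hi=[45, 50] (size 2, min 45) -> median=38
Step 6: insert 32 -> lo=[1, 8, 32] (size 3, max 32) hi=[38, 45, 50] (size 3, min 38) -> median=35
Step 7: insert 50 -> lo=[1, 8, 32, 38] (size 4, max 38) hi=[45, 50, 50] (size 3, min 45) -> median=38
Step 8: insert 42 -> lo=[1, 8, 32, 38] (size 4, max 38) hi=[42, 45, 50, 50] (size 4, min 42) -> median=40
Step 9: insert 10 -> lo=[1, 8, 10, 32, 38] (size 5, max 38) hi=[42, 45, 50, 50] (size 4, min 42) -> median=38
Step 10: insert 38 -> lo=[1, 8, 10, 32, 38] (size 5, max 38) hi=[38, 42, 45, 50, 50] (size 5, min 38) -> median=38
Step 11: insert 37 -> lo=[1, 8, 10, 32, 37, 38] (size 6, max 38) hi=[38, 42, 45, 50, 50] (size 5, min 38) -> median=38
Step 12: insert 50 -> lo=[1, 8, 10, 32, 37, 38] (size 6, max 38) hi=[38, 42, 45, 50, 50, 50] (size 6, min 38) -> median=38
Step 13: insert 10 -> lo=[1, 8, 10, 10, 32, 37, 38] (size 7, max 38) hi=[38, 42, 45, 50, 50, 50] (size 6, min 38) -> median=38
Step 14: insert 28 -> lo=[1, 8, 10, 10, 28, 32, 37] (size 7, max 37) hi=[38, 38, 42, 45, 50, 50, 50] (size 7, min 38) -> median=37.5
Step 15: insert 14 -> lo=[1, 8, 10, 10, 14, 28, 32, 37] (size 8, max 37) hi=[38, 38, 42, 45, 50, 50, 50] (size 7, min 38) -> median=37

Answer: 37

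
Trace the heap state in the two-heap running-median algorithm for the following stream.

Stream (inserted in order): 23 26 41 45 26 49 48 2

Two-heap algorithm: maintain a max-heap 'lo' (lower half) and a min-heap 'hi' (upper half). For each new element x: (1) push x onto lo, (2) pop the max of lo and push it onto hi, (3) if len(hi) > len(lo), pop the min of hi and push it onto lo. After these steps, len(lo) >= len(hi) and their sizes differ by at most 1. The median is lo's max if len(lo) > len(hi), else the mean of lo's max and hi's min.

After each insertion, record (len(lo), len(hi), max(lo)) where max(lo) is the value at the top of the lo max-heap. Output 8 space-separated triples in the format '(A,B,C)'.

Answer: (1,0,23) (1,1,23) (2,1,26) (2,2,26) (3,2,26) (3,3,26) (4,3,41) (4,4,26)

Derivation:
Step 1: insert 23 -> lo=[23] hi=[] -> (len(lo)=1, len(hi)=0, max(lo)=23)
Step 2: insert 26 -> lo=[23] hi=[26] -> (len(lo)=1, len(hi)=1, max(lo)=23)
Step 3: insert 41 -> lo=[23, 26] hi=[41] -> (len(lo)=2, len(hi)=1, max(lo)=26)
Step 4: insert 45 -> lo=[23, 26] hi=[41, 45] -> (len(lo)=2, len(hi)=2, max(lo)=26)
Step 5: insert 26 -> lo=[23, 26, 26] hi=[41, 45] -> (len(lo)=3, len(hi)=2, max(lo)=26)
Step 6: insert 49 -> lo=[23, 26, 26] hi=[41, 45, 49] -> (len(lo)=3, len(hi)=3, max(lo)=26)
Step 7: insert 48 -> lo=[23, 26, 26, 41] hi=[45, 48, 49] -> (len(lo)=4, len(hi)=3, max(lo)=41)
Step 8: insert 2 -> lo=[2, 23, 26, 26] hi=[41, 45, 48, 49] -> (len(lo)=4, len(hi)=4, max(lo)=26)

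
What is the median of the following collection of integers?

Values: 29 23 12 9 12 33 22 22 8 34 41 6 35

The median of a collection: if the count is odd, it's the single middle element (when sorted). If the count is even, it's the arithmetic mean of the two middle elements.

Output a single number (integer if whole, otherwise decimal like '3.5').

Answer: 22

Derivation:
Step 1: insert 29 -> lo=[29] (size 1, max 29) hi=[] (size 0) -> median=29
Step 2: insert 23 -> lo=[23] (size 1, max 23) hi=[29] (size 1, min 29) -> median=26
Step 3: insert 12 -> lo=[12, 23] (size 2, max 23) hi=[29] (size 1, min 29) -> median=23
Step 4: insert 9 -> lo=[9, 12] (size 2, max 12) hi=[23, 29] (size 2, min 23) -> median=17.5
Step 5: insert 12 -> lo=[9, 12, 12] (size 3, max 12) hi=[23, 29] (size 2, min 23) -> median=12
Step 6: insert 33 -> lo=[9, 12, 12] (size 3, max 12) hi=[23, 29, 33] (size 3, min 23) -> median=17.5
Step 7: insert 22 -> lo=[9, 12, 12, 22] (size 4, max 22) hi=[23, 29, 33] (size 3, min 23) -> median=22
Step 8: insert 22 -> lo=[9, 12, 12, 22] (size 4, max 22) hi=[22, 23, 29, 33] (size 4, min 22) -> median=22
Step 9: insert 8 -> lo=[8, 9, 12, 12, 22] (size 5, max 22) hi=[22, 23, 29, 33] (size 4, min 22) -> median=22
Step 10: insert 34 -> lo=[8, 9, 12, 12, 22] (size 5, max 22) hi=[22, 23, 29, 33, 34] (size 5, min 22) -> median=22
Step 11: insert 41 -> lo=[8, 9, 12, 12, 22, 22] (size 6, max 22) hi=[23, 29, 33, 34, 41] (size 5, min 23) -> median=22
Step 12: insert 6 -> lo=[6, 8, 9, 12, 12, 22] (size 6, max 22) hi=[22, 23, 29, 33, 34, 41] (size 6, min 22) -> median=22
Step 13: insert 35 -> lo=[6, 8, 9, 12, 12, 22, 22] (size 7, max 22) hi=[23, 29, 33, 34, 35, 41] (size 6, min 23) -> median=22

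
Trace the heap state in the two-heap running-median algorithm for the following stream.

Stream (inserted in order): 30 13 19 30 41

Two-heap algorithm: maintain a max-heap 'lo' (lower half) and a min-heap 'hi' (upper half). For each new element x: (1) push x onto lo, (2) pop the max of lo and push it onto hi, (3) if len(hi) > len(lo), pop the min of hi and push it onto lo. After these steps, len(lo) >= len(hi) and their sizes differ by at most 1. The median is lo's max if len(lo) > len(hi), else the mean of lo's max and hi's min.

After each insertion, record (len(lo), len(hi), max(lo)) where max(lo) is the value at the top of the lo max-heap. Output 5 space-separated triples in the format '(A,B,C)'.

Step 1: insert 30 -> lo=[30] hi=[] -> (len(lo)=1, len(hi)=0, max(lo)=30)
Step 2: insert 13 -> lo=[13] hi=[30] -> (len(lo)=1, len(hi)=1, max(lo)=13)
Step 3: insert 19 -> lo=[13, 19] hi=[30] -> (len(lo)=2, len(hi)=1, max(lo)=19)
Step 4: insert 30 -> lo=[13, 19] hi=[30, 30] -> (len(lo)=2, len(hi)=2, max(lo)=19)
Step 5: insert 41 -> lo=[13, 19, 30] hi=[30, 41] -> (len(lo)=3, len(hi)=2, max(lo)=30)

Answer: (1,0,30) (1,1,13) (2,1,19) (2,2,19) (3,2,30)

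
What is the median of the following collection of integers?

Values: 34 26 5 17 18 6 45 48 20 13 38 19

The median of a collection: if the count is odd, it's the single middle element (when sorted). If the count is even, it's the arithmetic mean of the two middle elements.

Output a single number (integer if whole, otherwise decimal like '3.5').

Step 1: insert 34 -> lo=[34] (size 1, max 34) hi=[] (size 0) -> median=34
Step 2: insert 26 -> lo=[26] (size 1, max 26) hi=[34] (size 1, min 34) -> median=30
Step 3: insert 5 -> lo=[5, 26] (size 2, max 26) hi=[34] (size 1, min 34) -> median=26
Step 4: insert 17 -> lo=[5, 17] (size 2, max 17) hi=[26, 34] (size 2, min 26) -> median=21.5
Step 5: insert 18 -> lo=[5, 17, 18] (size 3, max 18) hi=[26, 34] (size 2, min 26) -> median=18
Step 6: insert 6 -> lo=[5, 6, 17] (size 3, max 17) hi=[18, 26, 34] (size 3, min 18) -> median=17.5
Step 7: insert 45 -> lo=[5, 6, 17, 18] (size 4, max 18) hi=[26, 34, 45] (size 3, min 26) -> median=18
Step 8: insert 48 -> lo=[5, 6, 17, 18] (size 4, max 18) hi=[26, 34, 45, 48] (size 4, min 26) -> median=22
Step 9: insert 20 -> lo=[5, 6, 17, 18, 20] (size 5, max 20) hi=[26, 34, 45, 48] (size 4, min 26) -> median=20
Step 10: insert 13 -> lo=[5, 6, 13, 17, 18] (size 5, max 18) hi=[20, 26, 34, 45, 48] (size 5, min 20) -> median=19
Step 11: insert 38 -> lo=[5, 6, 13, 17, 18, 20] (size 6, max 20) hi=[26, 34, 38, 45, 48] (size 5, min 26) -> median=20
Step 12: insert 19 -> lo=[5, 6, 13, 17, 18, 19] (size 6, max 19) hi=[20, 26, 34, 38, 45, 48] (size 6, min 20) -> median=19.5

Answer: 19.5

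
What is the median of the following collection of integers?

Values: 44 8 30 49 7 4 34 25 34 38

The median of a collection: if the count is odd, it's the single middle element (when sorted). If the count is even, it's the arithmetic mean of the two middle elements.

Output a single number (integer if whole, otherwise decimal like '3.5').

Answer: 32

Derivation:
Step 1: insert 44 -> lo=[44] (size 1, max 44) hi=[] (size 0) -> median=44
Step 2: insert 8 -> lo=[8] (size 1, max 8) hi=[44] (size 1, min 44) -> median=26
Step 3: insert 30 -> lo=[8, 30] (size 2, max 30) hi=[44] (size 1, min 44) -> median=30
Step 4: insert 49 -> lo=[8, 30] (size 2, max 30) hi=[44, 49] (size 2, min 44) -> median=37
Step 5: insert 7 -> lo=[7, 8, 30] (size 3, max 30) hi=[44, 49] (size 2, min 44) -> median=30
Step 6: insert 4 -> lo=[4, 7, 8] (size 3, max 8) hi=[30, 44, 49] (size 3, min 30) -> median=19
Step 7: insert 34 -> lo=[4, 7, 8, 30] (size 4, max 30) hi=[34, 44, 49] (size 3, min 34) -> median=30
Step 8: insert 25 -> lo=[4, 7, 8, 25] (size 4, max 25) hi=[30, 34, 44, 49] (size 4, min 30) -> median=27.5
Step 9: insert 34 -> lo=[4, 7, 8, 25, 30] (size 5, max 30) hi=[34, 34, 44, 49] (size 4, min 34) -> median=30
Step 10: insert 38 -> lo=[4, 7, 8, 25, 30] (size 5, max 30) hi=[34, 34, 38, 44, 49] (size 5, min 34) -> median=32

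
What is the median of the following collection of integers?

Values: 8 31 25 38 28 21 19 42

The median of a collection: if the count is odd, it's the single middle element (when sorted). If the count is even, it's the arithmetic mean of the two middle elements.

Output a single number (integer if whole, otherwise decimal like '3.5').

Step 1: insert 8 -> lo=[8] (size 1, max 8) hi=[] (size 0) -> median=8
Step 2: insert 31 -> lo=[8] (size 1, max 8) hi=[31] (size 1, min 31) -> median=19.5
Step 3: insert 25 -> lo=[8, 25] (size 2, max 25) hi=[31] (size 1, min 31) -> median=25
Step 4: insert 38 -> lo=[8, 25] (size 2, max 25) hi=[31, 38] (size 2, min 31) -> median=28
Step 5: insert 28 -> lo=[8, 25, 28] (size 3, max 28) hi=[31, 38] (size 2, min 31) -> median=28
Step 6: insert 21 -> lo=[8, 21, 25] (size 3, max 25) hi=[28, 31, 38] (size 3, min 28) -> median=26.5
Step 7: insert 19 -> lo=[8, 19, 21, 25] (size 4, max 25) hi=[28, 31, 38] (size 3, min 28) -> median=25
Step 8: insert 42 -> lo=[8, 19, 21, 25] (size 4, max 25) hi=[28, 31, 38, 42] (size 4, min 28) -> median=26.5

Answer: 26.5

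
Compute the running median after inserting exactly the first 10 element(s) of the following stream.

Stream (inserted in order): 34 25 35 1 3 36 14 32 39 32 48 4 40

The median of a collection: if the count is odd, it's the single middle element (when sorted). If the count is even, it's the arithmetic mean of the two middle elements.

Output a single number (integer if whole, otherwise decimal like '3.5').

Answer: 32

Derivation:
Step 1: insert 34 -> lo=[34] (size 1, max 34) hi=[] (size 0) -> median=34
Step 2: insert 25 -> lo=[25] (size 1, max 25) hi=[34] (size 1, min 34) -> median=29.5
Step 3: insert 35 -> lo=[25, 34] (size 2, max 34) hi=[35] (size 1, min 35) -> median=34
Step 4: insert 1 -> lo=[1, 25] (size 2, max 25) hi=[34, 35] (size 2, min 34) -> median=29.5
Step 5: insert 3 -> lo=[1, 3, 25] (size 3, max 25) hi=[34, 35] (size 2, min 34) -> median=25
Step 6: insert 36 -> lo=[1, 3, 25] (size 3, max 25) hi=[34, 35, 36] (size 3, min 34) -> median=29.5
Step 7: insert 14 -> lo=[1, 3, 14, 25] (size 4, max 25) hi=[34, 35, 36] (size 3, min 34) -> median=25
Step 8: insert 32 -> lo=[1, 3, 14, 25] (size 4, max 25) hi=[32, 34, 35, 36] (size 4, min 32) -> median=28.5
Step 9: insert 39 -> lo=[1, 3, 14, 25, 32] (size 5, max 32) hi=[34, 35, 36, 39] (size 4, min 34) -> median=32
Step 10: insert 32 -> lo=[1, 3, 14, 25, 32] (size 5, max 32) hi=[32, 34, 35, 36, 39] (size 5, min 32) -> median=32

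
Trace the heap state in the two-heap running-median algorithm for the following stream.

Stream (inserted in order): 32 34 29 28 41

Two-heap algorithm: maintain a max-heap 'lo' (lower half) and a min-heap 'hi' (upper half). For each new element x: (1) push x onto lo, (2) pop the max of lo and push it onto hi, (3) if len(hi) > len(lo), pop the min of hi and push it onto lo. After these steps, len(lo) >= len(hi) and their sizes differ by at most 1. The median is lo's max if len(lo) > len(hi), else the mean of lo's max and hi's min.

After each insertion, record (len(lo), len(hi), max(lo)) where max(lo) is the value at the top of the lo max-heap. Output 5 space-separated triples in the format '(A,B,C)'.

Step 1: insert 32 -> lo=[32] hi=[] -> (len(lo)=1, len(hi)=0, max(lo)=32)
Step 2: insert 34 -> lo=[32] hi=[34] -> (len(lo)=1, len(hi)=1, max(lo)=32)
Step 3: insert 29 -> lo=[29, 32] hi=[34] -> (len(lo)=2, len(hi)=1, max(lo)=32)
Step 4: insert 28 -> lo=[28, 29] hi=[32, 34] -> (len(lo)=2, len(hi)=2, max(lo)=29)
Step 5: insert 41 -> lo=[28, 29, 32] hi=[34, 41] -> (len(lo)=3, len(hi)=2, max(lo)=32)

Answer: (1,0,32) (1,1,32) (2,1,32) (2,2,29) (3,2,32)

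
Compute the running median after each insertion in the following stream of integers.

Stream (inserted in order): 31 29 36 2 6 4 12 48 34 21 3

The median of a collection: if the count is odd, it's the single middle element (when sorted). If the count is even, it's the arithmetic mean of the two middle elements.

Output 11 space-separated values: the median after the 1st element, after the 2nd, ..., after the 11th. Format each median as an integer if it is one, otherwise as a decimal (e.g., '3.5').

Step 1: insert 31 -> lo=[31] (size 1, max 31) hi=[] (size 0) -> median=31
Step 2: insert 29 -> lo=[29] (size 1, max 29) hi=[31] (size 1, min 31) -> median=30
Step 3: insert 36 -> lo=[29, 31] (size 2, max 31) hi=[36] (size 1, min 36) -> median=31
Step 4: insert 2 -> lo=[2, 29] (size 2, max 29) hi=[31, 36] (size 2, min 31) -> median=30
Step 5: insert 6 -> lo=[2, 6, 29] (size 3, max 29) hi=[31, 36] (size 2, min 31) -> median=29
Step 6: insert 4 -> lo=[2, 4, 6] (size 3, max 6) hi=[29, 31, 36] (size 3, min 29) -> median=17.5
Step 7: insert 12 -> lo=[2, 4, 6, 12] (size 4, max 12) hi=[29, 31, 36] (size 3, min 29) -> median=12
Step 8: insert 48 -> lo=[2, 4, 6, 12] (size 4, max 12) hi=[29, 31, 36, 48] (size 4, min 29) -> median=20.5
Step 9: insert 34 -> lo=[2, 4, 6, 12, 29] (size 5, max 29) hi=[31, 34, 36, 48] (size 4, min 31) -> median=29
Step 10: insert 21 -> lo=[2, 4, 6, 12, 21] (size 5, max 21) hi=[29, 31, 34, 36, 48] (size 5, min 29) -> median=25
Step 11: insert 3 -> lo=[2, 3, 4, 6, 12, 21] (size 6, max 21) hi=[29, 31, 34, 36, 48] (size 5, min 29) -> median=21

Answer: 31 30 31 30 29 17.5 12 20.5 29 25 21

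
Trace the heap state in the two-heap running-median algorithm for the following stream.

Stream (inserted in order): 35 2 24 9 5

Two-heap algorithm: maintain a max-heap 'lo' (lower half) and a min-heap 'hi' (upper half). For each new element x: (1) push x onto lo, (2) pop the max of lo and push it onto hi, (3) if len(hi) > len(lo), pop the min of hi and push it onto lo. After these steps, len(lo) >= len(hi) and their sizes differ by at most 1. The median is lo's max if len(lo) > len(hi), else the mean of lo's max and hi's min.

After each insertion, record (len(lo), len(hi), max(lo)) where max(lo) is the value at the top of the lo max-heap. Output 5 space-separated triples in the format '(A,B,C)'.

Step 1: insert 35 -> lo=[35] hi=[] -> (len(lo)=1, len(hi)=0, max(lo)=35)
Step 2: insert 2 -> lo=[2] hi=[35] -> (len(lo)=1, len(hi)=1, max(lo)=2)
Step 3: insert 24 -> lo=[2, 24] hi=[35] -> (len(lo)=2, len(hi)=1, max(lo)=24)
Step 4: insert 9 -> lo=[2, 9] hi=[24, 35] -> (len(lo)=2, len(hi)=2, max(lo)=9)
Step 5: insert 5 -> lo=[2, 5, 9] hi=[24, 35] -> (len(lo)=3, len(hi)=2, max(lo)=9)

Answer: (1,0,35) (1,1,2) (2,1,24) (2,2,9) (3,2,9)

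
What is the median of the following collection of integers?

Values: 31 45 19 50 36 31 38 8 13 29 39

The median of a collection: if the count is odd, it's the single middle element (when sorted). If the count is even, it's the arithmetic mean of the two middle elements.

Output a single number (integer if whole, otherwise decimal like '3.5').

Step 1: insert 31 -> lo=[31] (size 1, max 31) hi=[] (size 0) -> median=31
Step 2: insert 45 -> lo=[31] (size 1, max 31) hi=[45] (size 1, min 45) -> median=38
Step 3: insert 19 -> lo=[19, 31] (size 2, max 31) hi=[45] (size 1, min 45) -> median=31
Step 4: insert 50 -> lo=[19, 31] (size 2, max 31) hi=[45, 50] (size 2, min 45) -> median=38
Step 5: insert 36 -> lo=[19, 31, 36] (size 3, max 36) hi=[45, 50] (size 2, min 45) -> median=36
Step 6: insert 31 -> lo=[19, 31, 31] (size 3, max 31) hi=[36, 45, 50] (size 3, min 36) -> median=33.5
Step 7: insert 38 -> lo=[19, 31, 31, 36] (size 4, max 36) hi=[38, 45, 50] (size 3, min 38) -> median=36
Step 8: insert 8 -> lo=[8, 19, 31, 31] (size 4, max 31) hi=[36, 38, 45, 50] (size 4, min 36) -> median=33.5
Step 9: insert 13 -> lo=[8, 13, 19, 31, 31] (size 5, max 31) hi=[36, 38, 45, 50] (size 4, min 36) -> median=31
Step 10: insert 29 -> lo=[8, 13, 19, 29, 31] (size 5, max 31) hi=[31, 36, 38, 45, 50] (size 5, min 31) -> median=31
Step 11: insert 39 -> lo=[8, 13, 19, 29, 31, 31] (size 6, max 31) hi=[36, 38, 39, 45, 50] (size 5, min 36) -> median=31

Answer: 31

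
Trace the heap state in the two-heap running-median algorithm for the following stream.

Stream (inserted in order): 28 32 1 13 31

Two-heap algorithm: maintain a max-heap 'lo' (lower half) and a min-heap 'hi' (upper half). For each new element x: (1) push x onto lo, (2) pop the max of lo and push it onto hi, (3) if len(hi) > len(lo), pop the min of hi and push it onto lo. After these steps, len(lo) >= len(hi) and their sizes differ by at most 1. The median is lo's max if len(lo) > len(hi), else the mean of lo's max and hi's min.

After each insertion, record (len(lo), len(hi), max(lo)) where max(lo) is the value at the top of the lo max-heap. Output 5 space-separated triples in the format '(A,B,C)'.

Step 1: insert 28 -> lo=[28] hi=[] -> (len(lo)=1, len(hi)=0, max(lo)=28)
Step 2: insert 32 -> lo=[28] hi=[32] -> (len(lo)=1, len(hi)=1, max(lo)=28)
Step 3: insert 1 -> lo=[1, 28] hi=[32] -> (len(lo)=2, len(hi)=1, max(lo)=28)
Step 4: insert 13 -> lo=[1, 13] hi=[28, 32] -> (len(lo)=2, len(hi)=2, max(lo)=13)
Step 5: insert 31 -> lo=[1, 13, 28] hi=[31, 32] -> (len(lo)=3, len(hi)=2, max(lo)=28)

Answer: (1,0,28) (1,1,28) (2,1,28) (2,2,13) (3,2,28)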